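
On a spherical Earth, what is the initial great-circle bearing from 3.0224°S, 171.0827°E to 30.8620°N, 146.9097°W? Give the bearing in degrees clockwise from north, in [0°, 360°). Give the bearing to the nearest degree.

46°

Δλ = -146.9097 − 171.0827 = -317.9924°; wrapped into (−180°, 180°]: 42.0076°.
θ = atan2( sin Δλ · cos φ₂ , cos φ₁ · sin φ₂ − sin φ₁ · cos φ₂ · cos Δλ )
  = atan2(0.57447, 0.54589) = 46.461° → normalised to [0°, 360°): 46.461°.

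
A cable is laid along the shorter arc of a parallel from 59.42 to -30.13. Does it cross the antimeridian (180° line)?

No

Signed shortest Δλ = ((-30.13 − 59.42 + 180) mod 360) − 180 = -89.55°.
Going west by 89.55° from +59.42° reaches -30.13° without touching 180°.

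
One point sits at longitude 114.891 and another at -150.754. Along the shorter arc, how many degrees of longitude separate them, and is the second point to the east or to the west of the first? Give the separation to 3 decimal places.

94.355° east

Raw difference: -150.754 − 114.891 = -265.645°.
Normalise into (−180°, 180°]: -265.645° + 360° = 94.355°.
Positive ⇒ the second point lies to the east; separation 94.355°.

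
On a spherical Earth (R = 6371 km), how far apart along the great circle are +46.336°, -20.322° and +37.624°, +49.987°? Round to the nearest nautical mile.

Δλ = 49.987 − -20.322 = 70.309°.
Δφ = 37.624 − 46.336 = -8.712°.
a = sin²(Δφ/2) + cos φ₁ · cos φ₂ · sin²(Δλ/2) = 0.187062.
c = 2·atan2(√a, √(1−a)) = 0.89454 rad → d = 6371·c ≈ 5699.12 km ≈ 3077.28 nmi.

3077 nmi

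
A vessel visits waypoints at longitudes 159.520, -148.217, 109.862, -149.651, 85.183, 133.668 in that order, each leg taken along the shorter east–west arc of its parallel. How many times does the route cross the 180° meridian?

4

Leg 1: +159.520° → -148.217°, shortest Δλ = 52.263° (east) — crosses 180°.
Leg 2: -148.217° → +109.862°, shortest Δλ = -101.921° (west) — crosses 180°.
Leg 3: +109.862° → -149.651°, shortest Δλ = 100.487° (east) — crosses 180°.
Leg 4: -149.651° → +85.183°, shortest Δλ = -125.166° (west) — crosses 180°.
Leg 5: +85.183° → +133.668°, shortest Δλ = 48.485° (east) — does not cross 180°.
Total crossings: 4.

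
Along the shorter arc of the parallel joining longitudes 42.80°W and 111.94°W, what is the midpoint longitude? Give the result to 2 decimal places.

Signed shortest Δλ from -42.80° to -111.94° is -69.14°.
Midpoint longitude = -42.80° + (-69.14°)/2 = -42.80° − 34.57° = -77.37°.

77.37°W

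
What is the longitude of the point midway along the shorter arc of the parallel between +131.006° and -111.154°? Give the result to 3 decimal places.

Signed shortest Δλ from +131.006° to -111.154° is +117.840°.
Midpoint longitude = +131.006° + (+117.840°)/2 = +131.006° + 58.920° = +189.926°.
Normalise into (−180°, 180°]: -170.074°.
(The naïve average (+131.006 + -111.154)/2 = 9.926° is on the wrong side of the globe.)

-170.074°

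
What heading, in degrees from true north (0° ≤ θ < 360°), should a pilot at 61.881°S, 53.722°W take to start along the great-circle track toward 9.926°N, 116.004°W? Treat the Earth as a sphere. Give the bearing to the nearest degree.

Δλ = -116.004 − -53.722 = -62.282°.
θ = atan2( sin Δλ · cos φ₂ , cos φ₁ · sin φ₂ − sin φ₁ · cos φ₂ · cos Δλ )
  = atan2(-0.87200, 0.48532) = -60.901° → normalised to [0°, 360°): 299.099°.

299°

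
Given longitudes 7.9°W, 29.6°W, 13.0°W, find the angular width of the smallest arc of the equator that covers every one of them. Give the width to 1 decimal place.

21.7°

Sort the longitudes: -29.6°, -13.0°, -7.9°.
Eastward gaps between consecutive values (wrapping around): 16.6°, 5.1°, 338.3°.
Largest gap = 338.3° ⇒ minimal covering band is its complement: 360° − 338.3° = 21.7°.
Band runs from -29.6° eastward to -7.9°.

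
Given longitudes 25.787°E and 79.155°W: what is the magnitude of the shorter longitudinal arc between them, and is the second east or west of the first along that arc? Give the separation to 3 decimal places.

Raw difference: -79.155 − 25.787 = -104.942°.
Normalise into (−180°, 180°]: -104.942° stays -104.942°.
Negative ⇒ the second point lies to the west; separation 104.942°.

104.942° west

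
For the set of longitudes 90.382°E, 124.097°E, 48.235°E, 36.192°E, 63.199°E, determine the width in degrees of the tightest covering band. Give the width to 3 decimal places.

87.905°

Sort the longitudes: +36.192°, +48.235°, +63.199°, +90.382°, +124.097°.
Eastward gaps between consecutive values (wrapping around): 12.043°, 14.964°, 27.183°, 33.715°, 272.095°.
Largest gap = 272.095° ⇒ minimal covering band is its complement: 360° − 272.095° = 87.905°.
Band runs from +36.192° eastward to +124.097°.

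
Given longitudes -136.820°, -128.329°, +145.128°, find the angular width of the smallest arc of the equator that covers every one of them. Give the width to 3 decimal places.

Sort the longitudes: -136.820°, -128.329°, +145.128°.
Eastward gaps between consecutive values (wrapping around): 8.491°, 273.457°, 78.052°.
Largest gap = 273.457° ⇒ minimal covering band is its complement: 360° − 273.457° = 86.543°.
Band runs from +145.128° eastward to -128.329°, crossing the antimeridian.

86.543°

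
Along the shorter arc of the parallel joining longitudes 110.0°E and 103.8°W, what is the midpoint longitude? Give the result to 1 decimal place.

176.9°W

Signed shortest Δλ from +110.0° to -103.8° is +146.2°.
Midpoint longitude = +110.0° + (+146.2°)/2 = +110.0° + 73.1° = +183.1°.
Normalise into (−180°, 180°]: -176.9°.
(The naïve average (+110.0 + -103.8)/2 = 3.1° is on the wrong side of the globe.)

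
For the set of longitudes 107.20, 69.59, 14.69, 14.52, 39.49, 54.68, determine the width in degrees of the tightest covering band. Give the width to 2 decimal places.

92.68°

Sort the longitudes: +14.52°, +14.69°, +39.49°, +54.68°, +69.59°, +107.20°.
Eastward gaps between consecutive values (wrapping around): 0.17°, 24.80°, 15.19°, 14.91°, 37.61°, 267.32°.
Largest gap = 267.32° ⇒ minimal covering band is its complement: 360° − 267.32° = 92.68°.
Band runs from +14.52° eastward to +107.20°.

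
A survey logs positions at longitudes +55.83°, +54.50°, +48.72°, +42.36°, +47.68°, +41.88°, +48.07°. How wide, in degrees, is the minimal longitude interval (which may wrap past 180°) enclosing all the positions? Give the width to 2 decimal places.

Sort the longitudes: +41.88°, +42.36°, +47.68°, +48.07°, +48.72°, +54.50°, +55.83°.
Eastward gaps between consecutive values (wrapping around): 0.48°, 5.32°, 0.39°, 0.65°, 5.78°, 1.33°, 346.05°.
Largest gap = 346.05° ⇒ minimal covering band is its complement: 360° − 346.05° = 13.95°.
Band runs from +41.88° eastward to +55.83°.

13.95°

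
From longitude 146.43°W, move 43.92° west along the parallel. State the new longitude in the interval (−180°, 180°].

Start at -146.43°; shift −43.92° → -190.35°.
-190.35° lies outside (−180°, 180°]; add 360° → +169.65°.

169.65°E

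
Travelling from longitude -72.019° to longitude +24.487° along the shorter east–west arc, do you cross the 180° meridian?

No

Signed shortest Δλ = ((24.487 − -72.019 + 180) mod 360) − 180 = 96.506°.
Going east by 96.506° from -72.019° reaches +24.487° without touching 180°.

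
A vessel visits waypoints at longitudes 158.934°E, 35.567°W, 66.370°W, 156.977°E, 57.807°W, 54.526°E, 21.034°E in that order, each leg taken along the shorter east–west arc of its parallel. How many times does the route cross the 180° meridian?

Leg 1: +158.934° → -35.567°, shortest Δλ = 165.499° (east) — crosses 180°.
Leg 2: -35.567° → -66.370°, shortest Δλ = -30.803° (west) — does not cross 180°.
Leg 3: -66.370° → +156.977°, shortest Δλ = -136.653° (west) — crosses 180°.
Leg 4: +156.977° → -57.807°, shortest Δλ = 145.216° (east) — crosses 180°.
Leg 5: -57.807° → +54.526°, shortest Δλ = 112.333° (east) — does not cross 180°.
Leg 6: +54.526° → +21.034°, shortest Δλ = -33.492° (west) — does not cross 180°.
Total crossings: 3.

3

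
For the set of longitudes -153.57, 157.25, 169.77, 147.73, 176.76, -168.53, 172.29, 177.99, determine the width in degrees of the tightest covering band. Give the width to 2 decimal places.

Sort the longitudes: -168.53°, -153.57°, +147.73°, +157.25°, +169.77°, +172.29°, +176.76°, +177.99°.
Eastward gaps between consecutive values (wrapping around): 14.96°, 301.30°, 9.52°, 12.52°, 2.52°, 4.47°, 1.23°, 13.48°.
Largest gap = 301.30° ⇒ minimal covering band is its complement: 360° − 301.30° = 58.70°.
Band runs from +147.73° eastward to -153.57°, crossing the antimeridian.

58.70°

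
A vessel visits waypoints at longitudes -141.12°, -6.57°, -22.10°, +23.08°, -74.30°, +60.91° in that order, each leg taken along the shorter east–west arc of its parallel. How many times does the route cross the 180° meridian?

Leg 1: -141.12° → -6.57°, shortest Δλ = 134.55° (east) — does not cross 180°.
Leg 2: -6.57° → -22.10°, shortest Δλ = -15.53° (west) — does not cross 180°.
Leg 3: -22.10° → +23.08°, shortest Δλ = 45.18° (east) — does not cross 180°.
Leg 4: +23.08° → -74.30°, shortest Δλ = -97.38° (west) — does not cross 180°.
Leg 5: -74.30° → +60.91°, shortest Δλ = 135.21° (east) — does not cross 180°.
Total crossings: 0.

0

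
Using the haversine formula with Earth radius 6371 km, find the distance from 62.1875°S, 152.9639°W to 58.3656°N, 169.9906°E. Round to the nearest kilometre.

Δλ = 169.9906 − -152.9639 = 322.9545°; wrapped into (−180°, 180°]: -37.0455°.
Δφ = 58.3656 − -62.1875 = 120.5531°.
a = sin²(Δφ/2) + cos φ₁ · cos φ₂ · sin²(Δλ/2) = 0.778866.
c = 2·atan2(√a, √(1−a)) = 2.16245 rad → d = 6371·c ≈ 13776.95 km.

13777 km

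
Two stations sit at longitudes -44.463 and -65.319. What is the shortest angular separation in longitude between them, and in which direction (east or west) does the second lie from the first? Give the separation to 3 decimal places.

Raw difference: -65.319 − -44.463 = -20.856°.
Normalise into (−180°, 180°]: -20.856° stays -20.856°.
Negative ⇒ the second point lies to the west; separation 20.856°.

20.856° west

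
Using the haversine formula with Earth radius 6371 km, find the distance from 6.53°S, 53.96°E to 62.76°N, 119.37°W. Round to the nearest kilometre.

Δλ = -119.37 − 53.96 = -173.33°.
Δφ = 62.76 − -6.53 = 69.29°.
a = sin²(Δφ/2) + cos φ₁ · cos φ₂ · sin²(Δλ/2) = 0.776391.
c = 2·atan2(√a, √(1−a)) = 2.15650 rad → d = 6371·c ≈ 13739.04 km.

13739 km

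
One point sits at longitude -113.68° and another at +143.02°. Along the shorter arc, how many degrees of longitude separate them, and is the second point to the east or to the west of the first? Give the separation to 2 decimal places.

Raw difference: 143.02 − -113.68 = 256.7°.
Normalise into (−180°, 180°]: 256.7° − 360° = -103.3°.
Negative ⇒ the second point lies to the west; separation 103.30°.

103.30° west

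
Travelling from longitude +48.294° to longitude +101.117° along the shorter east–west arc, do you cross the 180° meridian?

Signed shortest Δλ = ((101.117 − 48.294 + 180) mod 360) − 180 = 52.823°.
Going east by 52.823° from +48.294° reaches +101.117° without touching 180°.

No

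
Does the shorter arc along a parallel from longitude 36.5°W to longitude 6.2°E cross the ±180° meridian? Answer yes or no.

No

Signed shortest Δλ = ((6.2 − -36.5 + 180) mod 360) − 180 = 42.7°.
Going east by 42.7° from -36.5° reaches +6.2° without touching 180°.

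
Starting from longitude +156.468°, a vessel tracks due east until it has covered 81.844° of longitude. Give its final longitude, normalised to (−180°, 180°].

-121.688°

Start at +156.468°; shift +81.844° → +238.312°.
+238.312° lies outside (−180°, 180°]; subtract 360° → -121.688°.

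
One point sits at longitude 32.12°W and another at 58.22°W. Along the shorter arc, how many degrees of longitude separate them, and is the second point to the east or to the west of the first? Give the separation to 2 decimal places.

26.10° west

Raw difference: -58.22 − -32.12 = -26.1°.
Normalise into (−180°, 180°]: -26.1° stays -26.1°.
Negative ⇒ the second point lies to the west; separation 26.10°.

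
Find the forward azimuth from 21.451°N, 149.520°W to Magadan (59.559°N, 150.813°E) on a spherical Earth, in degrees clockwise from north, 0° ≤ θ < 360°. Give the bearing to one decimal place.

328.3°

Δλ = 150.813 − -149.520 = 300.333°; wrapped into (−180°, 180°]: -59.667°.
θ = atan2( sin Δλ · cos φ₂ , cos φ₁ · sin φ₂ − sin φ₁ · cos φ₂ · cos Δλ )
  = atan2(-0.43729, 0.70886) = -31.670° → normalised to [0°, 360°): 328.330°.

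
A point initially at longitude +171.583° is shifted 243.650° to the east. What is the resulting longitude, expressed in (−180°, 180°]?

+55.233°

Start at +171.583°; shift +243.650° → +415.233°.
+415.233° lies outside (−180°, 180°]; subtract 360° → +55.233°.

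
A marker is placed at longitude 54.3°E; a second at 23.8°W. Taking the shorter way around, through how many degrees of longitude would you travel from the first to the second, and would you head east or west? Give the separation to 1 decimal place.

78.1° west

Raw difference: -23.8 − 54.3 = -78.1°.
Normalise into (−180°, 180°]: -78.1° stays -78.1°.
Negative ⇒ the second point lies to the west; separation 78.1°.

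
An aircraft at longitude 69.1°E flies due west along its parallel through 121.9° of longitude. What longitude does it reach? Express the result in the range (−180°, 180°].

Start at +69.1°; shift −121.9° → -52.8°.
-52.8° already lies in (−180°, 180°].

52.8°W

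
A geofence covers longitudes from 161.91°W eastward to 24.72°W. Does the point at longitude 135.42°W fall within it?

Yes

Band width going east from -161.91° to -24.72°: ((-24.72 − -161.91) mod 360) = 137.19°.
Offset of -135.42° east of the west edge: ((-135.42 − -161.91) mod 360) = 26.49°.
26.49° ≤ 137.19° ⇒ inside.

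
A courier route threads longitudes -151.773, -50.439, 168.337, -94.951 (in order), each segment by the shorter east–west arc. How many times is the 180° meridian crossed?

2

Leg 1: -151.773° → -50.439°, shortest Δλ = 101.334° (east) — does not cross 180°.
Leg 2: -50.439° → +168.337°, shortest Δλ = -141.224° (west) — crosses 180°.
Leg 3: +168.337° → -94.951°, shortest Δλ = 96.712° (east) — crosses 180°.
Total crossings: 2.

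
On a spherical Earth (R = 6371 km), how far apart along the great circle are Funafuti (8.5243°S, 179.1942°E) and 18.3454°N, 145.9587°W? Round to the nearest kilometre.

4852 km

Δλ = -145.9587 − 179.1942 = -325.1529°; wrapped into (−180°, 180°]: 34.8471°.
Δφ = 18.3454 − -8.5243 = 26.8697°.
a = sin²(Δφ/2) + cos φ₁ · cos φ₂ · sin²(Δλ/2) = 0.138145.
c = 2·atan2(√a, √(1−a)) = 0.76163 rad → d = 6371·c ≈ 4852.36 km.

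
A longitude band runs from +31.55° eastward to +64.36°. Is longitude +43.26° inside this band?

Band width going east from +31.55° to +64.36°: ((64.36 − 31.55) mod 360) = 32.81°.
Offset of +43.26° east of the west edge: ((43.26 − 31.55) mod 360) = 11.71°.
11.71° ≤ 32.81° ⇒ inside.

Yes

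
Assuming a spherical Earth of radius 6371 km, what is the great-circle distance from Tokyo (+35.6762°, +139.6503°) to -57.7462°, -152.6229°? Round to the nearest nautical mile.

6557 nmi

Δλ = -152.6229 − 139.6503 = -292.2732°; wrapped into (−180°, 180°]: 67.7268°.
Δφ = -57.7462 − 35.6762 = -93.4224°.
a = sin²(Δφ/2) + cos φ₁ · cos φ₂ · sin²(Δλ/2) = 0.664449.
c = 2·atan2(√a, √(1−a)) = 1.90593 rad → d = 6371·c ≈ 12142.70 km ≈ 6556.54 nmi.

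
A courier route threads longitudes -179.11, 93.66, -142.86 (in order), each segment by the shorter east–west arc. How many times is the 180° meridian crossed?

2

Leg 1: -179.11° → +93.66°, shortest Δλ = -87.23° (west) — crosses 180°.
Leg 2: +93.66° → -142.86°, shortest Δλ = 123.48° (east) — crosses 180°.
Total crossings: 2.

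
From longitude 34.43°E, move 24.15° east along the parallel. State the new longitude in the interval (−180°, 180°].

58.58°E

Start at +34.43°; shift +24.15° → +58.58°.
+58.58° already lies in (−180°, 180°].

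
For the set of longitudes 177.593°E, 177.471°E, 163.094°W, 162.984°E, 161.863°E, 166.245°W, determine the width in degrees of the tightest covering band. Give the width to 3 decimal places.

Sort the longitudes: -166.245°, -163.094°, +161.863°, +162.984°, +177.471°, +177.593°.
Eastward gaps between consecutive values (wrapping around): 3.151°, 324.957°, 1.121°, 14.487°, 0.122°, 16.162°.
Largest gap = 324.957° ⇒ minimal covering band is its complement: 360° − 324.957° = 35.043°.
Band runs from +161.863° eastward to -163.094°, crossing the antimeridian.

35.043°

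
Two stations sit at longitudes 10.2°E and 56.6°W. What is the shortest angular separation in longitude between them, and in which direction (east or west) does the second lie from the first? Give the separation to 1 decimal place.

66.8° west

Raw difference: -56.6 − 10.2 = -66.8°.
Normalise into (−180°, 180°]: -66.8° stays -66.8°.
Negative ⇒ the second point lies to the west; separation 66.8°.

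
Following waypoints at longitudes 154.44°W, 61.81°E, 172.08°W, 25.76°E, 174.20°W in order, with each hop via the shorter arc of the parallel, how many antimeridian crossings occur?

4

Leg 1: -154.44° → +61.81°, shortest Δλ = -143.75° (west) — crosses 180°.
Leg 2: +61.81° → -172.08°, shortest Δλ = 126.11° (east) — crosses 180°.
Leg 3: -172.08° → +25.76°, shortest Δλ = -162.16° (west) — crosses 180°.
Leg 4: +25.76° → -174.20°, shortest Δλ = 160.04° (east) — crosses 180°.
Total crossings: 4.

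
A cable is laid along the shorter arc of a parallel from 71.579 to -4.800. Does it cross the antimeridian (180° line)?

Signed shortest Δλ = ((-4.800 − 71.579 + 180) mod 360) − 180 = -76.379°.
Going west by 76.379° from +71.579° reaches -4.800° without touching 180°.

No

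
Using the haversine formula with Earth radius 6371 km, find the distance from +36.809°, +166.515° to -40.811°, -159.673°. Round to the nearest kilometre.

Δλ = -159.673 − 166.515 = -326.188°; wrapped into (−180°, 180°]: 33.812°.
Δφ = -40.811 − 36.809 = -77.620°.
a = sin²(Δφ/2) + cos φ₁ · cos φ₂ · sin²(Δλ/2) = 0.444048.
c = 2·atan2(√a, √(1−a)) = 1.45866 rad → d = 6371·c ≈ 9293.11 km.

9293 km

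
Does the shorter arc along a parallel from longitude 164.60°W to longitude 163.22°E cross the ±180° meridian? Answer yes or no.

Naïve |163.22 − -164.60| = 327.82° > 180°, so the shorter arc goes the other way round — across 180°.
Signed shortest Δλ = ((163.22 − -164.60 + 180) mod 360) − 180 = -32.18°.
Going west by 32.18° from -164.60° passes through 180° before reaching +163.22°.

Yes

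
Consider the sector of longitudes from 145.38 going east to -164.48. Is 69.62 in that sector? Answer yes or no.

No

Band width going east from +145.38° to -164.48°: ((-164.48 − 145.38) mod 360) = 50.14°.
Offset of +69.62° east of the west edge: ((69.62 − 145.38) mod 360) = 284.24°.
284.24° > 50.14° ⇒ outside.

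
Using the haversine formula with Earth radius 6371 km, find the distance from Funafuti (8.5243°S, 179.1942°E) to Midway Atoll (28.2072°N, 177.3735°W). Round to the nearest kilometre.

Δλ = -177.3735 − 179.1942 = -356.5677°; wrapped into (−180°, 180°]: 3.4323°.
Δφ = 28.2072 − -8.5243 = 36.7315°.
a = sin²(Δφ/2) + cos φ₁ · cos φ₂ · sin²(Δλ/2) = 0.100058.
c = 2·atan2(√a, √(1−a)) = 0.64369 rad → d = 6371·c ≈ 4100.98 km.

4101 km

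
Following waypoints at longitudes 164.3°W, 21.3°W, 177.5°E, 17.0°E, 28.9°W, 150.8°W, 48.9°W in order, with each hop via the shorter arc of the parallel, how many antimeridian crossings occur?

Leg 1: -164.3° → -21.3°, shortest Δλ = 143.0° (east) — does not cross 180°.
Leg 2: -21.3° → +177.5°, shortest Δλ = -161.2° (west) — crosses 180°.
Leg 3: +177.5° → +17.0°, shortest Δλ = -160.5° (west) — does not cross 180°.
Leg 4: +17.0° → -28.9°, shortest Δλ = -45.9° (west) — does not cross 180°.
Leg 5: -28.9° → -150.8°, shortest Δλ = -121.9° (west) — does not cross 180°.
Leg 6: -150.8° → -48.9°, shortest Δλ = 101.9° (east) — does not cross 180°.
Total crossings: 1.

1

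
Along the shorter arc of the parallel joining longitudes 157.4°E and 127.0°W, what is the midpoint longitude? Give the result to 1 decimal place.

164.8°W

Signed shortest Δλ from +157.4° to -127.0° is +75.6°.
Midpoint longitude = +157.4° + (+75.6°)/2 = +157.4° + 37.8° = +195.2°.
Normalise into (−180°, 180°]: -164.8°.
(The naïve average (+157.4 + -127.0)/2 = 15.2° is on the wrong side of the globe.)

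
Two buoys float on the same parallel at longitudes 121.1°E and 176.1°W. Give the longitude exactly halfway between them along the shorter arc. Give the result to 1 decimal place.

152.5°E

Signed shortest Δλ from +121.1° to -176.1° is +62.8°.
Midpoint longitude = +121.1° + (+62.8°)/2 = +121.1° + 31.4° = +152.5°.
(The naïve average (+121.1 + -176.1)/2 = -27.5° is on the wrong side of the globe.)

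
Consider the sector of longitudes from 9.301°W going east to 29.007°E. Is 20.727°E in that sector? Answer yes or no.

Band width going east from -9.301° to +29.007°: ((29.007 − -9.301) mod 360) = 38.308°.
Offset of +20.727° east of the west edge: ((20.727 − -9.301) mod 360) = 30.028°.
30.028° ≤ 38.308° ⇒ inside.

Yes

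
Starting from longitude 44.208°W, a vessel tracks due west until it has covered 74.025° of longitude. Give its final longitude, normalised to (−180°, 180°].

Start at -44.208°; shift −74.025° → -118.233°.
-118.233° already lies in (−180°, 180°].

118.233°W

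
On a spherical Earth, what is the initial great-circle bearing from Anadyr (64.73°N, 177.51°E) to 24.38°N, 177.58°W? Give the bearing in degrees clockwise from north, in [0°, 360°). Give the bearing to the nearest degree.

Δλ = -177.58 − 177.51 = -355.09°; wrapped into (−180°, 180°]: 4.91°.
θ = atan2( sin Δλ · cos φ₂ , cos φ₁ · sin φ₂ − sin φ₁ · cos φ₂ · cos Δλ )
  = atan2(0.07796, -0.64443) = 173.102° → normalised to [0°, 360°): 173.102°.

173°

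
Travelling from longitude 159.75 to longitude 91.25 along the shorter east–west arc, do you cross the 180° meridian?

Signed shortest Δλ = ((91.25 − 159.75 + 180) mod 360) − 180 = -68.5°.
Going west by 68.5° from +159.75° reaches +91.25° without touching 180°.

No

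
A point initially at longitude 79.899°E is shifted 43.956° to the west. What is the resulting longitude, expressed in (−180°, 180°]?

Start at +79.899°; shift −43.956° → +35.943°.
+35.943° already lies in (−180°, 180°].

35.943°E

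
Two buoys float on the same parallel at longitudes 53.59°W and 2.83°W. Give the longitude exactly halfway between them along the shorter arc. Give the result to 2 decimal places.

Signed shortest Δλ from -53.59° to -2.83° is +50.76°.
Midpoint longitude = -53.59° + (+50.76°)/2 = -53.59° + 25.38° = -28.21°.

28.21°W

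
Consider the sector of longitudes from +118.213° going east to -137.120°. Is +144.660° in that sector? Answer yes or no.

Yes

Band width going east from +118.213° to -137.120°: ((-137.120 − 118.213) mod 360) = 104.667°.
Offset of +144.660° east of the west edge: ((144.660 − 118.213) mod 360) = 26.447°.
26.447° ≤ 104.667° ⇒ inside.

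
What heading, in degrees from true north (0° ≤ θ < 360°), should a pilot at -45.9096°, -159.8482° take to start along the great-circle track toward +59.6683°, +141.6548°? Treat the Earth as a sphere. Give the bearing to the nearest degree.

Δλ = 141.6548 − -159.8482 = 301.5030°; wrapped into (−180°, 180°]: -58.4970°.
θ = atan2( sin Δλ · cos φ₂ , cos φ₁ · sin φ₂ − sin φ₁ · cos φ₂ · cos Δλ )
  = atan2(-0.43057, 0.79008) = -28.589° → normalised to [0°, 360°): 331.411°.

331°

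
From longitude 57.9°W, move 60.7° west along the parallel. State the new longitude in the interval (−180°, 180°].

118.6°W

Start at -57.9°; shift −60.7° → -118.6°.
-118.6° already lies in (−180°, 180°].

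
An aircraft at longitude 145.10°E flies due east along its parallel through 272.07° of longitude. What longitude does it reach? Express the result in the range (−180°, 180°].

57.17°E

Start at +145.10°; shift +272.07° → +417.17°.
+417.17° lies outside (−180°, 180°]; subtract 360° → +57.17°.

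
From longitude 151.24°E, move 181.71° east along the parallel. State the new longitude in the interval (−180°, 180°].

27.05°W

Start at +151.24°; shift +181.71° → +332.95°.
+332.95° lies outside (−180°, 180°]; subtract 360° → -27.05°.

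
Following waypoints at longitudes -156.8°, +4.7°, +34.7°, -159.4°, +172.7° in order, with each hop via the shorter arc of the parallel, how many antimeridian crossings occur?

Leg 1: -156.8° → +4.7°, shortest Δλ = 161.5° (east) — does not cross 180°.
Leg 2: +4.7° → +34.7°, shortest Δλ = 30.0° (east) — does not cross 180°.
Leg 3: +34.7° → -159.4°, shortest Δλ = 165.9° (east) — crosses 180°.
Leg 4: -159.4° → +172.7°, shortest Δλ = -27.9° (west) — crosses 180°.
Total crossings: 2.

2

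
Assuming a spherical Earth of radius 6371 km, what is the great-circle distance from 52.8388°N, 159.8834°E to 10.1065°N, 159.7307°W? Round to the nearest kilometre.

5965 km

Δλ = -159.7307 − 159.8834 = -319.6141°; wrapped into (−180°, 180°]: 40.3859°.
Δφ = 10.1065 − 52.8388 = -42.7323°.
a = sin²(Δφ/2) + cos φ₁ · cos φ₂ · sin²(Δλ/2) = 0.203591.
c = 2·atan2(√a, √(1−a)) = 0.93624 rad → d = 6371·c ≈ 5964.81 km.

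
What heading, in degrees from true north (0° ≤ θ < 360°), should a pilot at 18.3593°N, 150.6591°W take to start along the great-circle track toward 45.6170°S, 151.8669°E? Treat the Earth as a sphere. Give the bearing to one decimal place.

216.5°

Δλ = 151.8669 − -150.6591 = 302.5260°; wrapped into (−180°, 180°]: -57.4740°.
θ = atan2( sin Δλ · cos φ₂ , cos φ₁ · sin φ₂ − sin φ₁ · cos φ₂ · cos Δλ )
  = atan2(-0.58974, -0.79676) = -143.492° → normalised to [0°, 360°): 216.508°.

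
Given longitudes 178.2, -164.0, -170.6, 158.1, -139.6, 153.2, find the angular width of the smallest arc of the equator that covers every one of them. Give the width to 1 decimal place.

67.2°

Sort the longitudes: -170.6°, -164.0°, -139.6°, +153.2°, +158.1°, +178.2°.
Eastward gaps between consecutive values (wrapping around): 6.6°, 24.4°, 292.8°, 4.9°, 20.1°, 11.2°.
Largest gap = 292.8° ⇒ minimal covering band is its complement: 360° − 292.8° = 67.2°.
Band runs from +153.2° eastward to -139.6°, crossing the antimeridian.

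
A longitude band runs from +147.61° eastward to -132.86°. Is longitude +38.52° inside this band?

No

Band width going east from +147.61° to -132.86°: ((-132.86 − 147.61) mod 360) = 79.53°.
Offset of +38.52° east of the west edge: ((38.52 − 147.61) mod 360) = 250.91°.
250.91° > 79.53° ⇒ outside.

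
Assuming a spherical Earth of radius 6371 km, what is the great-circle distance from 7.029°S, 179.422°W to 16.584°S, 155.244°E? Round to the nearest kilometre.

Δλ = 155.244 − -179.422 = 334.666°; wrapped into (−180°, 180°]: -25.334°.
Δφ = -16.584 − -7.029 = -9.555°.
a = sin²(Δφ/2) + cos φ₁ · cos φ₂ · sin²(Δλ/2) = 0.052676.
c = 2·atan2(√a, √(1−a)) = 0.46315 rad → d = 6371·c ≈ 2950.74 km.

2951 km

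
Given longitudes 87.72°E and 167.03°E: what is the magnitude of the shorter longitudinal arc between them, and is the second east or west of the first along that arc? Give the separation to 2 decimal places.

79.31° east

Raw difference: 167.03 − 87.72 = 79.31°.
Normalise into (−180°, 180°]: 79.31° stays 79.31°.
Positive ⇒ the second point lies to the east; separation 79.31°.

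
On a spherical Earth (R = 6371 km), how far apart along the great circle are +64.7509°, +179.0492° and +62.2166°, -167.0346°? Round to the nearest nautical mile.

Δλ = -167.0346 − 179.0492 = -346.0838°; wrapped into (−180°, 180°]: 13.9162°.
Δφ = 62.2166 − 64.7509 = -2.5343°.
a = sin²(Δφ/2) + cos φ₁ · cos φ₂ · sin²(Δλ/2) = 0.003407.
c = 2·atan2(√a, √(1−a)) = 0.11681 rad → d = 6371·c ≈ 744.17 km ≈ 401.82 nmi.

402 nmi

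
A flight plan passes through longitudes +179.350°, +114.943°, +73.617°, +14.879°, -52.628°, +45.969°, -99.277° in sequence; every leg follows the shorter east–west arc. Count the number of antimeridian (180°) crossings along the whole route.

0

Leg 1: +179.350° → +114.943°, shortest Δλ = -64.407° (west) — does not cross 180°.
Leg 2: +114.943° → +73.617°, shortest Δλ = -41.326° (west) — does not cross 180°.
Leg 3: +73.617° → +14.879°, shortest Δλ = -58.738° (west) — does not cross 180°.
Leg 4: +14.879° → -52.628°, shortest Δλ = -67.507° (west) — does not cross 180°.
Leg 5: -52.628° → +45.969°, shortest Δλ = 98.597° (east) — does not cross 180°.
Leg 6: +45.969° → -99.277°, shortest Δλ = -145.246° (west) — does not cross 180°.
Total crossings: 0.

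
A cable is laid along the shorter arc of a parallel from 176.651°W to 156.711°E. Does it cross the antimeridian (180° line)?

Naïve |156.711 − -176.651| = 333.362° > 180°, so the shorter arc goes the other way round — across 180°.
Signed shortest Δλ = ((156.711 − -176.651 + 180) mod 360) − 180 = -26.638°.
Going west by 26.638° from -176.651° passes through 180° before reaching +156.711°.

Yes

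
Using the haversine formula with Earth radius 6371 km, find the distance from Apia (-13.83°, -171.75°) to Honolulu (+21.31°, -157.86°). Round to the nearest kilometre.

Δλ = -157.86 − -171.75 = 13.89°.
Δφ = 21.31 − -13.83 = 35.14°.
a = sin²(Δφ/2) + cos φ₁ · cos φ₂ · sin²(Δλ/2) = 0.104352.
c = 2·atan2(√a, √(1−a)) = 0.65787 rad → d = 6371·c ≈ 4191.30 km.

4191 km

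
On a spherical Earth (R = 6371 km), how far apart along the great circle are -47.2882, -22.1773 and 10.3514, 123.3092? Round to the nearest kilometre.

Δλ = 123.3092 − -22.1773 = 145.4865°.
Δφ = 10.3514 − -47.2882 = 57.6396°.
a = sin²(Δφ/2) + cos φ₁ · cos φ₂ · sin²(Δλ/2) = 0.840927.
c = 2·atan2(√a, √(1−a)) = 2.32109 rad → d = 6371·c ≈ 14787.67 km.

14788 km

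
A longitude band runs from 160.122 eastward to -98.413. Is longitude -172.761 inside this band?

Band width going east from +160.122° to -98.413°: ((-98.413 − 160.122) mod 360) = 101.465°.
Offset of -172.761° east of the west edge: ((-172.761 − 160.122) mod 360) = 27.117°.
27.117° ≤ 101.465° ⇒ inside.

Yes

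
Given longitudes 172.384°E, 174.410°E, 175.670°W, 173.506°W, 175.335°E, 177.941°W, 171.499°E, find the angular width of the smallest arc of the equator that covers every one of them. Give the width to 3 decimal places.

14.995°

Sort the longitudes: -177.941°, -175.670°, -173.506°, +171.499°, +172.384°, +174.410°, +175.335°.
Eastward gaps between consecutive values (wrapping around): 2.271°, 2.164°, 345.005°, 0.885°, 2.026°, 0.925°, 6.724°.
Largest gap = 345.005° ⇒ minimal covering band is its complement: 360° − 345.005° = 14.995°.
Band runs from +171.499° eastward to -173.506°, crossing the antimeridian.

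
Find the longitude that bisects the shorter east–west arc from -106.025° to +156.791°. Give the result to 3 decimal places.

-154.617°

Signed shortest Δλ from -106.025° to +156.791° is -97.184°.
Midpoint longitude = -106.025° + (-97.184°)/2 = -106.025° − 48.592° = -154.617°.
(The naïve average (-106.025 + +156.791)/2 = 25.383° is on the wrong side of the globe.)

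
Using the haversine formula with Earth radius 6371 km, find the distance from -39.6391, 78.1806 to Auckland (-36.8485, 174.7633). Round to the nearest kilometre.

7986 km

Δλ = 174.7633 − 78.1806 = 96.5827°.
Δφ = -36.8485 − -39.6391 = 2.7906°.
a = sin²(Δφ/2) + cos φ₁ · cos φ₂ · sin²(Δλ/2) = 0.344032.
c = 2·atan2(√a, √(1−a)) = 1.25357 rad → d = 6371·c ≈ 7986.47 km.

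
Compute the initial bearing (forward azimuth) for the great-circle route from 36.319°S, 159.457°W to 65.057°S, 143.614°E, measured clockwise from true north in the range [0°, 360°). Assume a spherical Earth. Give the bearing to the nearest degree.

Δλ = 143.614 − -159.457 = 303.071°; wrapped into (−180°, 180°]: -56.929°.
θ = atan2( sin Δλ · cos φ₂ , cos φ₁ · sin φ₂ − sin φ₁ · cos φ₂ · cos Δλ )
  = atan2(-0.35340, -0.59428) = -149.262° → normalised to [0°, 360°): 210.738°.

211°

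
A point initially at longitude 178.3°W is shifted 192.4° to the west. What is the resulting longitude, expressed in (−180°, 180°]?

Start at -178.3°; shift −192.4° → -370.7°.
-370.7° lies outside (−180°, 180°]; add 360° → -10.7°.

10.7°W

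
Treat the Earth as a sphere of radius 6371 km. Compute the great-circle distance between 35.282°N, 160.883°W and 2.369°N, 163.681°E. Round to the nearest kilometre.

Δλ = 163.681 − -160.883 = 324.564°; wrapped into (−180°, 180°]: -35.436°.
Δφ = 2.369 − 35.282 = -32.913°.
a = sin²(Δφ/2) + cos φ₁ · cos φ₂ · sin²(Δλ/2) = 0.155793.
c = 2·atan2(√a, √(1−a)) = 0.81150 rad → d = 6371·c ≈ 5170.04 km.

5170 km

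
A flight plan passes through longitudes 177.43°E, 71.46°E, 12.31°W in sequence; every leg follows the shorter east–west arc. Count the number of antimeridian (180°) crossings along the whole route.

0

Leg 1: +177.43° → +71.46°, shortest Δλ = -105.97° (west) — does not cross 180°.
Leg 2: +71.46° → -12.31°, shortest Δλ = -83.77° (west) — does not cross 180°.
Total crossings: 0.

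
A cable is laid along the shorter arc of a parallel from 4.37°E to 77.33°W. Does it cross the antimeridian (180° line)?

Signed shortest Δλ = ((-77.33 − 4.37 + 180) mod 360) − 180 = -81.7°.
Going west by 81.7° from +4.37° reaches -77.33° without touching 180°.

No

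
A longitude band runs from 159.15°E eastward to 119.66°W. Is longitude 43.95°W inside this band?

Band width going east from +159.15° to -119.66°: ((-119.66 − 159.15) mod 360) = 81.19°.
Offset of -43.95° east of the west edge: ((-43.95 − 159.15) mod 360) = 156.90°.
156.90° > 81.19° ⇒ outside.

No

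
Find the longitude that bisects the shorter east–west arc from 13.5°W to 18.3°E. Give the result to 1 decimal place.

Signed shortest Δλ from -13.5° to +18.3° is +31.8°.
Midpoint longitude = -13.5° + (+31.8°)/2 = -13.5° + 15.9° = +2.4°.

2.4°E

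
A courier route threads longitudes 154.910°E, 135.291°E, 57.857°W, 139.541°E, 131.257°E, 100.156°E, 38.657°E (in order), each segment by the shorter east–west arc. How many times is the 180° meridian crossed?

2

Leg 1: +154.910° → +135.291°, shortest Δλ = -19.619° (west) — does not cross 180°.
Leg 2: +135.291° → -57.857°, shortest Δλ = 166.852° (east) — crosses 180°.
Leg 3: -57.857° → +139.541°, shortest Δλ = -162.602° (west) — crosses 180°.
Leg 4: +139.541° → +131.257°, shortest Δλ = -8.284° (west) — does not cross 180°.
Leg 5: +131.257° → +100.156°, shortest Δλ = -31.101° (west) — does not cross 180°.
Leg 6: +100.156° → +38.657°, shortest Δλ = -61.499° (west) — does not cross 180°.
Total crossings: 2.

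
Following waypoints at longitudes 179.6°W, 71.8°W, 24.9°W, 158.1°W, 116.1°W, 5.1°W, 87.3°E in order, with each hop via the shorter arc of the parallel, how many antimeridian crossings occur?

Leg 1: -179.6° → -71.8°, shortest Δλ = 107.8° (east) — does not cross 180°.
Leg 2: -71.8° → -24.9°, shortest Δλ = 46.9° (east) — does not cross 180°.
Leg 3: -24.9° → -158.1°, shortest Δλ = -133.2° (west) — does not cross 180°.
Leg 4: -158.1° → -116.1°, shortest Δλ = 42.0° (east) — does not cross 180°.
Leg 5: -116.1° → -5.1°, shortest Δλ = 111.0° (east) — does not cross 180°.
Leg 6: -5.1° → +87.3°, shortest Δλ = 92.4° (east) — does not cross 180°.
Total crossings: 0.

0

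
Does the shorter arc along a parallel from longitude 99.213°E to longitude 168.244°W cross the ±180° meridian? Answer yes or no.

Yes

Naïve |-168.244 − 99.213| = 267.457° > 180°, so the shorter arc goes the other way round — across 180°.
Signed shortest Δλ = ((-168.244 − 99.213 + 180) mod 360) − 180 = 92.543°.
Going east by 92.543° from +99.213° passes through 180° before reaching -168.244°.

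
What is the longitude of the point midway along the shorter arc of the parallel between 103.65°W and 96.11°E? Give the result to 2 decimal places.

176.23°E

Signed shortest Δλ from -103.65° to +96.11° is -160.24°.
Midpoint longitude = -103.65° + (-160.24°)/2 = -103.65° − 80.12° = -183.77°.
Normalise into (−180°, 180°]: +176.23°.
(The naïve average (-103.65 + +96.11)/2 = -3.77° is on the wrong side of the globe.)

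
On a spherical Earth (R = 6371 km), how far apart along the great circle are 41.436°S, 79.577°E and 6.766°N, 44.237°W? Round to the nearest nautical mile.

Δλ = -44.237 − 79.577 = -123.814°.
Δφ = 6.766 − -41.436 = 48.202°.
a = sin²(Δφ/2) + cos φ₁ · cos φ₂ · sin²(Δλ/2) = 0.746133.
c = 2·atan2(√a, √(1−a)) = 2.08549 rad → d = 6371·c ≈ 13286.65 km ≈ 7174.21 nmi.

7174 nmi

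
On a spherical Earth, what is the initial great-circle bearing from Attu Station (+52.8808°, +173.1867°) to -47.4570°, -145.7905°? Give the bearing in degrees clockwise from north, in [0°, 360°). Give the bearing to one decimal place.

152.5°

Δλ = -145.7905 − 173.1867 = -318.9772°; wrapped into (−180°, 180°]: 41.0228°.
θ = atan2( sin Δλ · cos φ₂ , cos φ₁ · sin φ₂ − sin φ₁ · cos φ₂ · cos Δλ )
  = atan2(0.44379, -0.85138) = 152.469° → normalised to [0°, 360°): 152.469°.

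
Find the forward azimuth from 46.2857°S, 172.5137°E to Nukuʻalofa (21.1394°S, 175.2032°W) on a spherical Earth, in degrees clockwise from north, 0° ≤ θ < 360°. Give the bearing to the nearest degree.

26°

Δλ = -175.2032 − 172.5137 = -347.7169°; wrapped into (−180°, 180°]: 12.2831°.
θ = atan2( sin Δλ · cos φ₂ , cos φ₁ · sin φ₂ − sin φ₁ · cos φ₂ · cos Δλ )
  = atan2(0.19843, 0.40950) = 25.853° → normalised to [0°, 360°): 25.853°.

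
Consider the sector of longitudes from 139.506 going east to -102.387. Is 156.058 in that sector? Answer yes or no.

Band width going east from +139.506° to -102.387°: ((-102.387 − 139.506) mod 360) = 118.107°.
Offset of +156.058° east of the west edge: ((156.058 − 139.506) mod 360) = 16.552°.
16.552° ≤ 118.107° ⇒ inside.

Yes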